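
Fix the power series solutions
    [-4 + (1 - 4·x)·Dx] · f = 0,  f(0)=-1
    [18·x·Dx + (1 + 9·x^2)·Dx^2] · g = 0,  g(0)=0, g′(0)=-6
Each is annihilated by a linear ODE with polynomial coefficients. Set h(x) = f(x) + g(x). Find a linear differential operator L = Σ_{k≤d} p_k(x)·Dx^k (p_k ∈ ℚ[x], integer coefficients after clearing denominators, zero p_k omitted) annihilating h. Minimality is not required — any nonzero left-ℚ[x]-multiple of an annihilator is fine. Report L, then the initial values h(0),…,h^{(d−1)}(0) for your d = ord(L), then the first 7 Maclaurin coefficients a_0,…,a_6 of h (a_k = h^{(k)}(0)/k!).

f: a_k = -1, -4, -16, -64, -256, -1024, -4096, …
g: a_k = 0, -6, 0, 18, 0, -486/5, 0, …
f+g: L₀ = lclm(L_f,L_g), ord ≤ 1+2.
L = (-72 + 1152·x + 1944·x^2)·Dx + (57 - 72·x + 765·x^2 + 1944·x^3)·Dx^2 + (-4 + 7·x + 63·x^3 + 324·x^4)·Dx^3  (order 3).
h: a_k = -1, -10, -16, -46, -256, -5606/5, -4096, …
ICs: h(0) = -1, h′(0) = -10, h′′(0) = -32.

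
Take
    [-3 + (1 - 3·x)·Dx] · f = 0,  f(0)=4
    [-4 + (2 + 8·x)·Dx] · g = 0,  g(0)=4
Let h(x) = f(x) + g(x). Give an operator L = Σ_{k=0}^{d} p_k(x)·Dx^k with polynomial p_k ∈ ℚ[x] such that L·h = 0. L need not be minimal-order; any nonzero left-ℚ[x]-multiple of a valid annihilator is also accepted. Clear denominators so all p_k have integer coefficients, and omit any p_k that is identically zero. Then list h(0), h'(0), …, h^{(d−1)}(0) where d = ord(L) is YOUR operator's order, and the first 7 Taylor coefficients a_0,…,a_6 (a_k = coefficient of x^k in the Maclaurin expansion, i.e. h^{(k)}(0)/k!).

L = (-48 - 108·x) + (22 + 120·x + 324·x^2)·Dx + (-1 - 19·x - 6·x^2 + 216·x^3)·Dx^2  (order 2).
h: a_k = 8, 20, 28, 124, 284, 1084, 2580, …
ICs: h(0) = 8, h′(0) = 20.

f: a_k = 4, 12, 36, 108, 324, 972, 2916, …
g: a_k = 4, 8, -8, 16, -40, 112, -336, …
Sum ⇒ L₀ = lclm(L_f,L_g) in ℚ(x)⟨Dx⟩.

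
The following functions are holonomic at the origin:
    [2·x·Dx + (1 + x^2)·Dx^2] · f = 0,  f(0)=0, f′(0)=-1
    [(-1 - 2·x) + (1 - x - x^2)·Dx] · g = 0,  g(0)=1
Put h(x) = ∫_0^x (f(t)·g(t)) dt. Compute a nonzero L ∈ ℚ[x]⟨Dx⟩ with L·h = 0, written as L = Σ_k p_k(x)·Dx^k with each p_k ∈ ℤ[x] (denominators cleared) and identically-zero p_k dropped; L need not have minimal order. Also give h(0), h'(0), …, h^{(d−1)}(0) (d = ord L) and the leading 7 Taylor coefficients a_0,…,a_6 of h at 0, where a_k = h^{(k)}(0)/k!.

f: a_k = 0, -1, 0, 1/3, 0, -1/5, 0, …
g: a_k = 1, 1, 2, 3, 5, 8, 13, …
f·g: L₀ = L_f ⊗_s L_g, ord ≤ 2·1.
h=∫h₀ ⇒ L = L₀·Dx.
L = (2 + 2·x + 6·x^2)·Dx + (2 + 2·x + 4·x^2 + 6·x^3)·Dx^2 + (-1 + x + x^3 + x^4)·Dx^3  (order 3).
h: a_k = 0, 0, -1/2, -1/3, -5/12, -8/15, -34/45, …
ICs: h(0) = 0, h′(0) = 0, h′′(0) = -1.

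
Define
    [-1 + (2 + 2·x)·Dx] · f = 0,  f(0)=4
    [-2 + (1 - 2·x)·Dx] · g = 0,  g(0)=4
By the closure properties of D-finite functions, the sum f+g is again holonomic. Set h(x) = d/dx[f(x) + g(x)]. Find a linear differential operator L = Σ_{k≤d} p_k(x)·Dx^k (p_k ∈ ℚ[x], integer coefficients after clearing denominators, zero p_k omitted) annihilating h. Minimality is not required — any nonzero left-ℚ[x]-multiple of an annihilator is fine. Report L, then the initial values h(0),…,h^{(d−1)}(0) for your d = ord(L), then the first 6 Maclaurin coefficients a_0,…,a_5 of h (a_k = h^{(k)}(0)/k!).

f: a_k = 4, 2, -1/2, 1/4, -5/32, 7/64, …
g: a_k = 4, 8, 16, 32, 64, 128, …
Sum ⇒ L₀ = lclm(L_f,L_g) in ℚ(x)⟨Dx⟩.
Differentiate: ansatz ord ≤ ord L₀ ⇒ L.
L = (-20 - 8·x) + (-31 - 68·x - 28·x^2)·Dx + (6 - 2·x - 16·x^2 - 8·x^3)·Dx^2  (order 2).
h: a_k = 10, 31, 387/4, 2043/8, 40995/64, 196545/128, …
ICs: h(0) = 10, h′(0) = 31.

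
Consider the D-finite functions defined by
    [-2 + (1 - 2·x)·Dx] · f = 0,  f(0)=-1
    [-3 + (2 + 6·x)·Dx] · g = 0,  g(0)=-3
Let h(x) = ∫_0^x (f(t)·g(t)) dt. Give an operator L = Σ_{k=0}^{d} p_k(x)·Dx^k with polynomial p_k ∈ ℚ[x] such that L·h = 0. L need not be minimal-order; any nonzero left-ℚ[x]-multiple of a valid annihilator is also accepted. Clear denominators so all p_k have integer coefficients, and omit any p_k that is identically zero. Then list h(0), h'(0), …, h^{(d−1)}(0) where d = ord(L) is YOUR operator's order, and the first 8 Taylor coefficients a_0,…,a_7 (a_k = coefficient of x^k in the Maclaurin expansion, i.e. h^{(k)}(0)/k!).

f: a_k = -1, -2, -4, -8, -16, -32, -64, -128, …
g: a_k = -3, -9/2, 27/8, -81/16, 1215/128, -5103/256, 45927/1024, -216513/2048, …
f·g: L₀ = L_f ⊗_s L_g, ord ≤ 1·1.
Integrate: L := L₀·Dx.
L = (7 + 6·x)·Dx + (-2 - 2·x + 12·x^2)·Dx^2  (order 2).
h: a_k = 0, 3, 21/4, 47/8, 645/64, 1821/128, 13841/512, 286257/7168, …
ICs: h(0) = 0, h′(0) = 3.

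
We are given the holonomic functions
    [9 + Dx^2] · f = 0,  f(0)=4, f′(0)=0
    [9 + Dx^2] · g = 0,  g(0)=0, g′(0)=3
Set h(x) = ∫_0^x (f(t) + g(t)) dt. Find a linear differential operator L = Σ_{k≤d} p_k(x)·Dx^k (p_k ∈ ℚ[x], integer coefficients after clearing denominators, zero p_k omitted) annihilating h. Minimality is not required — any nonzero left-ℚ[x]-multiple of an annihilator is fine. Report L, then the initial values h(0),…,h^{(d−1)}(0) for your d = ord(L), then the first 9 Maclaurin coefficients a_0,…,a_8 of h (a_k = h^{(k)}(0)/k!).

f: a_k = 4, 0, -18, 0, 27/2, 0, -81/20, 0, 729/1120, …
g: a_k = 0, 3, 0, -9/2, 0, 81/40, 0, -243/560, 0, …
f+g: L₀ = lclm(L_f,L_g), ord ≤ 2+2.
∫: right-multiply L₀ by Dx.
L = 9·Dx + Dx^3  (order 3).
h: a_k = 0, 4, 3/2, -6, -9/8, 27/10, 27/80, -81/140, -243/4480, …
ICs: h(0) = 0, h′(0) = 4, h′′(0) = 3.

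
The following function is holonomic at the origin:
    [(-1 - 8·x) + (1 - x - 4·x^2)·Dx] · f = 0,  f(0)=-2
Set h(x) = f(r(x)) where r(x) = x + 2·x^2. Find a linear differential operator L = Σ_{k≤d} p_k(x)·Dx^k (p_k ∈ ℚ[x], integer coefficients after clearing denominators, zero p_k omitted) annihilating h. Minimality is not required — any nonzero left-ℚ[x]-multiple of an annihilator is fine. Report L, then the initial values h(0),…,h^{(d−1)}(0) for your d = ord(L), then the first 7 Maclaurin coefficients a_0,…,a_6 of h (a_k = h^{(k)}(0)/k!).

f: a_k = -2, -2, -10, -18, -58, -130, -362, …
h₀=f(r): pull back L_f along r ⇒ L₀.
L = (1 + 12·x + 48·x^2 + 64·x^3) + (-1 + x + 6·x^2 + 16·x^3 + 16·x^4)·Dx  (order 1).
h: a_k = -2, -2, -14, -58, -206, -810, -3198, …
ICs: h(0) = -2.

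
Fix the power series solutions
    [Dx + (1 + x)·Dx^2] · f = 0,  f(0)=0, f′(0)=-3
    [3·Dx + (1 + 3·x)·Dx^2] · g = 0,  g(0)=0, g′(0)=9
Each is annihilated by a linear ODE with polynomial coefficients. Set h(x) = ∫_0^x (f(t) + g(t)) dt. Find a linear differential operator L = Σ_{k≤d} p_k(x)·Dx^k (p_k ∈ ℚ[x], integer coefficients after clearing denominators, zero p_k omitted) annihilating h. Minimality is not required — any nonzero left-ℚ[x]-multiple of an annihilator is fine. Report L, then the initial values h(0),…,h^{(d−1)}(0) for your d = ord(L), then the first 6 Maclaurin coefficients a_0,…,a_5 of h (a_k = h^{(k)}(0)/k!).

f: a_k = 0, -3, 3/2, -1, 3/4, -3/5, …
g: a_k = 0, 9, -27/2, 27, -243/4, 729/5, …
Weyl lclm of L_f,L_g ⇒ L₀ (ord ≤ 4).
∫: right-multiply L₀ by Dx.
L = 6·Dx^2 + (8 + 12·x)·Dx^3 + (1 + 4·x + 3·x^2)·Dx^4  (order 4).
h: a_k = 0, 0, 3, -4, 13/2, -12, …
ICs: h(0) = 0, h′(0) = 0, h′′(0) = 6, h′′′(0) = -24.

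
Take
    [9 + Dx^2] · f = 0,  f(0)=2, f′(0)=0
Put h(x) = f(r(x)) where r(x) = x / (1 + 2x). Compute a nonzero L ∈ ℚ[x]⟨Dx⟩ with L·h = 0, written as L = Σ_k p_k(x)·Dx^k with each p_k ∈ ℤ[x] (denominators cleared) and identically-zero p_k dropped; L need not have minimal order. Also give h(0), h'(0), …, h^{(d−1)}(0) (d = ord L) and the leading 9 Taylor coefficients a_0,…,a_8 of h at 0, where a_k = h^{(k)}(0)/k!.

f: a_k = 2, 0, -9, 0, 27/4, 0, -81/40, 0, 729/2240, …
f∘r: x↦r, Dx↦Dx/r' in L_f ⇒ L₀.
L = 9 + (4 + 24·x + 48·x^2 + 32·x^3)·Dx + (1 + 8·x + 24·x^2 + 32·x^3 + 16·x^4)·Dx^2  (order 2).
h: a_k = 2, 0, -9, 36, -405/4, 234, -18081/40, 6723/10, -188955/448, …
ICs: h(0) = 2, h′(0) = 0.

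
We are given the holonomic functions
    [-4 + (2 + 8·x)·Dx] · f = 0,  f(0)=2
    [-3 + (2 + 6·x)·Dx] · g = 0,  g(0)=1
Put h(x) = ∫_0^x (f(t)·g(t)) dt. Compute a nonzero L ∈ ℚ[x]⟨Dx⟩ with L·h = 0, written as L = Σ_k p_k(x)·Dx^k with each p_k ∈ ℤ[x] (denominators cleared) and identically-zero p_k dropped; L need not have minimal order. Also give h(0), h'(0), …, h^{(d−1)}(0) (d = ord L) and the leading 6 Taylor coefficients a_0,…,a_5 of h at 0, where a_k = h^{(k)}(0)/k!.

L = (-7 - 24·x)·Dx + (2 + 14·x + 24·x^2)·Dx^2  (order 2).
h: a_k = 0, 2, 7/2, -1/12, 7/32, -197/320, …
ICs: h(0) = 0, h′(0) = 2.

f: a_k = 2, 4, -4, 8, -20, 56, …
g: a_k = 1, 3/2, -9/8, 27/16, -405/128, 1701/256, …
h₀=f·g: eliminate ⇒ L₀, order ≤ 1·1.
h=∫h₀ ⇒ L = L₀·Dx.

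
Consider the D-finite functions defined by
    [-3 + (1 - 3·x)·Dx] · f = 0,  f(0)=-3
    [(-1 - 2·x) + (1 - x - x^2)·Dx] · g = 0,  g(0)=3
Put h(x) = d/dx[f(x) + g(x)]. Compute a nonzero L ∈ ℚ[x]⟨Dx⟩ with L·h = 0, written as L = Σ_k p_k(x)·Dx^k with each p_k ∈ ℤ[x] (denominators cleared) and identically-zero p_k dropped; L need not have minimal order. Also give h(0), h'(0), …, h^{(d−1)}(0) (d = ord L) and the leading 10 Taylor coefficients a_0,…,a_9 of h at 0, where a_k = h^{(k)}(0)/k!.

f: a_k = -3, -9, -27, -81, -243, -729, -2187, -6561, -19683, -59049, …
g: a_k = 3, 3, 6, 9, 15, 24, 39, 63, 102, 165, …
Weyl lclm of L_f,L_g ⇒ L₀ (ord ≤ 2).
h=h₀': d/dx-closure on L₀ ⇒ L.
L = (54 + 72·x + 216·x^2 - 72·x^3 + 54·x^4) + (-18 - 30·x + 90·x^2 + 120·x^3 - 45·x^4 + 54·x^5)·Dx + (1 + 2·x - 25·x^2 + 30·x^3 - 3·x^5 + 9·x^6)·Dx^2  (order 2).
h: a_k = -6, -42, -216, -912, -3525, -12888, -45486, -156648, -529956, -1768800, …
ICs: h(0) = -6, h′(0) = -42.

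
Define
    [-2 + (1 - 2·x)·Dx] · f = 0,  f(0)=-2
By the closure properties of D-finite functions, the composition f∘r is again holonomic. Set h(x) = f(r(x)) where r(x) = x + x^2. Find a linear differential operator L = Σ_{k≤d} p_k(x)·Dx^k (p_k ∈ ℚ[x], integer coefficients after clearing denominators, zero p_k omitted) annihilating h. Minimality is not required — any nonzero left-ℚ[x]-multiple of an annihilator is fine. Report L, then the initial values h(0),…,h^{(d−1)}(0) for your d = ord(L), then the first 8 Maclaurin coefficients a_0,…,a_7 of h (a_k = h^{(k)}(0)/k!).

f: a_k = -2, -4, -8, -16, -32, -64, -128, -256, …
Substitute x→r, Dx→(1/r')Dx; clear ⇒ L₀.
L = (2 + 4·x) + (-1 + 2·x + 2·x^2)·Dx  (order 1).
h: a_k = -2, -4, -12, -32, -88, -240, -656, -1792, …
ICs: h(0) = -2.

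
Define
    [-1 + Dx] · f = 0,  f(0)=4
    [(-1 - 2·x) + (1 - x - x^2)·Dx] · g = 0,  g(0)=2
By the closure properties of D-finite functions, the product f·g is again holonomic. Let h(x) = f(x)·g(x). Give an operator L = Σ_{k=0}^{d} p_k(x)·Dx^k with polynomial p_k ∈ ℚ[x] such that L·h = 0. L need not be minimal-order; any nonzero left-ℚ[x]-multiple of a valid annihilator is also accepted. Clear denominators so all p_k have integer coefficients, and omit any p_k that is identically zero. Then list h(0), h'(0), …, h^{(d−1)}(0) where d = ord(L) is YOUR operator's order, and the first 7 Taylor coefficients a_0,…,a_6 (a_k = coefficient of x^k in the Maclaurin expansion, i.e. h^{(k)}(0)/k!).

f: a_k = 4, 4, 2, 2/3, 1/6, 1/30, 1/180, …
g: a_k = 2, 2, 4, 6, 10, 16, 26, …
Product ⇒ symmetric product L₀, ord ≤ 1.
L = (2 + x - x^2) + (-1 + x + x^2)·Dx  (order 1).
h: a_k = 8, 16, 28, 136/3, 221/3, 1786/15, 17347/90, …
ICs: h(0) = 8.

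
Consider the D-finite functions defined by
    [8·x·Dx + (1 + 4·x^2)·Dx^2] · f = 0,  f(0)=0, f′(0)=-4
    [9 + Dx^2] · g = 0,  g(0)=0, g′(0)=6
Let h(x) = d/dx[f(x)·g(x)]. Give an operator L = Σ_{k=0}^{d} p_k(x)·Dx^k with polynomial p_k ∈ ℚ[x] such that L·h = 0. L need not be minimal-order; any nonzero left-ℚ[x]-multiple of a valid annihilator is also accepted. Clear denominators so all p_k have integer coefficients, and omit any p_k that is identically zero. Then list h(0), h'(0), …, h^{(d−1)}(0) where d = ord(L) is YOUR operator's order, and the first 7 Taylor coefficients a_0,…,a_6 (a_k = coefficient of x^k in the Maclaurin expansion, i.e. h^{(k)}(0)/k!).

f: a_k = 0, -4, 0, 16/3, 0, -64/5, 0, …
g: a_k = 0, 6, 0, -9, 0, 81/20, 0, …
f·g: L₀ = L_f ⊗_s L_g, ord ≤ 2·2.
Derive L from L₀ (diff closure).
L = (134325 + 1685016·x^2 + 9665136·x^4 + 17604864·x^6 + 22954752·x^8 + 28366848·x^10 + 26873856·x^12) + (77328·x + 1187136·x^3 + 5460480·x^5 + 10782720·x^7 + 14929920·x^9 + 11943936·x^11)·Dx + (17850 + 242160·x^2 + 1468896·x^4 + 3414528·x^6 + 5764608·x^8 + 7630848·x^10 + 5971968·x^12)·Dx^2 + (8592·x + 131904·x^3 + 606720·x^5 + 1198080·x^7 + 1658880·x^9 + 1327104·x^11)·Dx^3 + (325 + 6104·x^2 + 43888·x^4 + 162048·x^6 + 357120·x^8 + 497664·x^10 + 331776·x^12)·Dx^4  (order 4).
h: a_k = 0, -48, 0, 272, 0, -846, 0, …
ICs: h(0) = 0, h′(0) = -48, h′′(0) = 0, h′′′(0) = 1632.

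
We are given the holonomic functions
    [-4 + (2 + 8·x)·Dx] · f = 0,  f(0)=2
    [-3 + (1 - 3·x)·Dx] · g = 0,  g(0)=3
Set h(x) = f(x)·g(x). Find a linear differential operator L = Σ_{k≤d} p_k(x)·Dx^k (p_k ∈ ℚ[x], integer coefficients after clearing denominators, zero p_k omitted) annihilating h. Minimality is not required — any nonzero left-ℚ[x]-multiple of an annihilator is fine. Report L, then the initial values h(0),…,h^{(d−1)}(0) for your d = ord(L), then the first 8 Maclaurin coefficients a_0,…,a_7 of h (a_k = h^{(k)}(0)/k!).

f: a_k = 2, 4, -4, 8, -20, 56, -168, 528, …
g: a_k = 3, 9, 27, 81, 243, 729, 2187, 6561, …
L₀ := L_f ⊗_s L_g (sym. prod.), ord ≤ 1.
L = (5 + 6·x) + (-1 - x + 12·x^2)·Dx  (order 1).
h: a_k = 6, 30, 78, 258, 714, 2310, 6426, 20862, …
ICs: h(0) = 6.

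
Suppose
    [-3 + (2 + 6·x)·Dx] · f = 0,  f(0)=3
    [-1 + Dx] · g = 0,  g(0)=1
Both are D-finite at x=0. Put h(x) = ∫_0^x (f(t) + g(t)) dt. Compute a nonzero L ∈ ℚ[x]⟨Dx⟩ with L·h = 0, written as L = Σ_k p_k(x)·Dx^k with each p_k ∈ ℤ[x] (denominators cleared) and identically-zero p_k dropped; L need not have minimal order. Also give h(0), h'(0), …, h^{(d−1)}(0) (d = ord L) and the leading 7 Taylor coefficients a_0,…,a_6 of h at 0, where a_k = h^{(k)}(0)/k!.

L = (15 + 18·x)·Dx + (-13 - 24·x - 36·x^2)·Dx^2 + (-2 + 6·x + 36·x^2)·Dx^3  (order 3).
h: a_k = 0, 4, 11/4, -23/24, 251/192, -3629/1920, 76577/23040, …
ICs: h(0) = 0, h′(0) = 4, h′′(0) = 11/2.

f: a_k = 3, 9/2, -27/8, 81/16, -1215/128, 5103/256, -45927/1024, …
g: a_k = 1, 1, 1/2, 1/6, 1/24, 1/120, 1/720, …
L₀ := lclm(L_f,L_g); ord L₀ ≤ 1+1.
h=∫₀ˣh₀: take L = L₀·Dx.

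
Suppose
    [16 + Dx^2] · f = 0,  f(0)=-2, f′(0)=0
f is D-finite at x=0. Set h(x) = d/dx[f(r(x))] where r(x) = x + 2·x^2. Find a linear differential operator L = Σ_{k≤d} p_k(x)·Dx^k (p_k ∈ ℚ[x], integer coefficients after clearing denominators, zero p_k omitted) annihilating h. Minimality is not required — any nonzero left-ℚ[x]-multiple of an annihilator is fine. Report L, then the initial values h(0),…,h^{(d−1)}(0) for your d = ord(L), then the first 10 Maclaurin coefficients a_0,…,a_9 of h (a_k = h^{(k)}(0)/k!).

f: a_k = -2, 0, 16, 0, -64/3, 0, 512/45, 0, -1024/315, 0, …
f∘r: x↦r, Dx↦Dx/r' in L_f ⇒ L₀.
Derive L from L₀ (diff closure).
L = (64 + 256·x + 1536·x^2 + 4096·x^3 + 4096·x^4) + (-12 - 48·x)·Dx + (1 + 8·x + 16·x^2)·Dx^2  (order 2).
h: a_k = 0, 32, 192, 512/3, -2560/3, -45056/15, -57344/15, 851968/315, 557056/35, 67108864/2835, …
ICs: h(0) = 0, h′(0) = 32.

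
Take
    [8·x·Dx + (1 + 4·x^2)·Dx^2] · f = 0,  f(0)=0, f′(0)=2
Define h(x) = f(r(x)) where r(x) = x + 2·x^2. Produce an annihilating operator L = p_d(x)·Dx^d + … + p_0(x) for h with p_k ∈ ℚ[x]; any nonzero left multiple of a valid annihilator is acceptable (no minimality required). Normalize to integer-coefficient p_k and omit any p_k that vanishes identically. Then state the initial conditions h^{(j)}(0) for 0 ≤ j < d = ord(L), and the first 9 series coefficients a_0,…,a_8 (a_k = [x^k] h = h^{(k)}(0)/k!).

f: a_k = 0, 2, 0, -8/3, 0, 32/5, 0, -128/7, 0, …
Substitute x→r, Dx→(1/r')Dx; clear ⇒ L₀.
L = (-4 + 8·x + 64·x^2 + 192·x^3 + 192·x^4)·Dx + (1 + 4·x + 4·x^2 + 32·x^3 + 80·x^4 + 64·x^5)·Dx^2  (order 2).
h: a_k = 0, 2, 4, -8/3, -16, -128/5, 128/3, 1664/7, 256, …
ICs: h(0) = 0, h′(0) = 2.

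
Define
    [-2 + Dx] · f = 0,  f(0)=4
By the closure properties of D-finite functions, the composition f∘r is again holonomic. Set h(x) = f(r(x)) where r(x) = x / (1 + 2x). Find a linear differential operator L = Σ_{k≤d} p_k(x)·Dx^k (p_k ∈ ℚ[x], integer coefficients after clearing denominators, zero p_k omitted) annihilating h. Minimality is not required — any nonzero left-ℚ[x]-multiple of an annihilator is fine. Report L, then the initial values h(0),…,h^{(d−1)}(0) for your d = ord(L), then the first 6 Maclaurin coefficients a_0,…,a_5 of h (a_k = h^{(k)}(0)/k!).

L = -2 + (1 + 4·x + 4·x^2)·Dx  (order 1).
h: a_k = 4, 8, -8, 16/3, 8/3, -304/15, …
ICs: h(0) = 4.

f: a_k = 4, 8, 8, 16/3, 8/3, 16/15, …
Change of var in L_f (x↦r) gives L₀.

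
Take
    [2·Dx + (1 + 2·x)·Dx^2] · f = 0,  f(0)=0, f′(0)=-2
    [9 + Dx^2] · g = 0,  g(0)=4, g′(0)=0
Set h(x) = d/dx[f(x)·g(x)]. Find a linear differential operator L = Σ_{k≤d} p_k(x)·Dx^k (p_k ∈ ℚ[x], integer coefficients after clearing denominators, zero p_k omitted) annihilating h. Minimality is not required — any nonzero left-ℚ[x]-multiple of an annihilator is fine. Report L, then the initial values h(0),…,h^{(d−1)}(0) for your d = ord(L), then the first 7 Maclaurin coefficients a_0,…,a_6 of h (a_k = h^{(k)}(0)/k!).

L = (-1890 - 5103·x + 24057·x^2 + 163296·x^3 + 344088·x^4 + 314928·x^5 + 104976·x^6) + (-297 + 1998·x + 19440·x^2 + 51840·x^3 + 58320·x^4 + 23328·x^5)·Dx + (-147 + 738·x + 11106·x^2 + 44064·x^3 + 80352·x^4 + 69984·x^5 + 23328·x^6)·Dx^2 + (-33 + 222·x + 2160·x^2 + 5760·x^3 + 6480·x^4 + 2592·x^5)·Dx^3 + (7 + 145·x + 937·x^2 + 2880·x^3 + 4680·x^4 + 3888·x^5 + 1296·x^6)·Dx^4  (order 4).
h: a_k = -8, 16, 76, -80, -23, -14, 991/10, …
ICs: h(0) = -8, h′(0) = 16, h′′(0) = 152, h′′′(0) = -480.

f: a_k = 0, -2, 2, -8/3, 4, -32/5, 32/3, …
g: a_k = 4, 0, -18, 0, 27/2, 0, -81/20, …
Sym-product of L_f,L_g gives L₀ (≤ ord 4).
h=h₀': d/dx-closure on L₀ ⇒ L.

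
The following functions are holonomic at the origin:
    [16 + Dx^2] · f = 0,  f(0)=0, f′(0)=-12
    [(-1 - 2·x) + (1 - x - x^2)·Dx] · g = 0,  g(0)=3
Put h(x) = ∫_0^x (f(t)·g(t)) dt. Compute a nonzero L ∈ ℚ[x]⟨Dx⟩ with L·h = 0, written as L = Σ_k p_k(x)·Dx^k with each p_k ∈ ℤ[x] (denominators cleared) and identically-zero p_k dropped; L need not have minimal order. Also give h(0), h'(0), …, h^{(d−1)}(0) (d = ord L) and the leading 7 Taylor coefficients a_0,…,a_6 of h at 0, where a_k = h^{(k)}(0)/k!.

f: a_k = 0, -12, 0, 32, 0, -128/5, 0, …
g: a_k = 3, 3, 6, 9, 15, 24, 39, …
h₀=f·g: eliminate ⇒ L₀, order ≤ 2·1.
h=∫h₀ ⇒ L = L₀·Dx.
L = (-14 + 16·x + 16·x^2)·Dx + (2 + 4·x)·Dx^2 + (-1 + x + x^2)·Dx^3  (order 3).
h: a_k = 0, 0, -18, -12, 6, -12/5, -54/5, …
ICs: h(0) = 0, h′(0) = 0, h′′(0) = -36.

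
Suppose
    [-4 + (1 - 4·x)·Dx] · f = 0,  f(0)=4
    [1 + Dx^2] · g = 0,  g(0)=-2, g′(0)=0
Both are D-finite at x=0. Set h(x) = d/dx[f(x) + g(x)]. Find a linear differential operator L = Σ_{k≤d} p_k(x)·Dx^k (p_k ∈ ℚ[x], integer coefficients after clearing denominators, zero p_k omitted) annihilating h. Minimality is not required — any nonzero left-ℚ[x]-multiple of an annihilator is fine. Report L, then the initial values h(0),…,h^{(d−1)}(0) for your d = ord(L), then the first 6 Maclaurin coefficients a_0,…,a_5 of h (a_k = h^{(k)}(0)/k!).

L = (1544 - 64·x + 128·x^2) + (-97 + 396·x - 48·x^2 + 64·x^3)·Dx + (1544 - 64·x + 128·x^2)·Dx^2 + (-97 + 396·x - 48·x^2 + 64·x^3)·Dx^3  (order 3).
h: a_k = 16, 130, 768, 12287/3, 20480, 5898241/60, …
ICs: h(0) = 16, h′(0) = 130, h′′(0) = 1536.

f: a_k = 4, 16, 64, 256, 1024, 4096, …
g: a_k = -2, 0, 1, 0, -1/12, 0, …
L₀ := lclm(L_f,L_g); ord L₀ ≤ 1+2.
Differentiate: ansatz ord ≤ ord L₀ ⇒ L.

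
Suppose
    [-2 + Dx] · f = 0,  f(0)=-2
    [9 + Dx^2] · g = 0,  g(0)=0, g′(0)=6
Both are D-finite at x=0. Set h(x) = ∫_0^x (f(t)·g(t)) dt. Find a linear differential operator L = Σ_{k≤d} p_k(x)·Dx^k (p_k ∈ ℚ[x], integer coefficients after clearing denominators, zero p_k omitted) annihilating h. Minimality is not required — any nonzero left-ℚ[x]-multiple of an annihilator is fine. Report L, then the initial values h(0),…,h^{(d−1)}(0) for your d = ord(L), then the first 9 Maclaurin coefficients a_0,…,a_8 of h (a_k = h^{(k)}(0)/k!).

f: a_k = -2, -4, -4, -8/3, -4/3, -8/15, -8/45, -16/315, -4/315, …
g: a_k = 0, 6, 0, -9, 0, 81/20, 0, -243/280, 0, …
Sym-product of L_f,L_g gives L₀ (≤ ord 2).
∫: right-multiply L₀ by Dx.
L = 13·Dx - 4·Dx^2 + Dx^3  (order 3).
h: a_k = 0, 0, -6, -8, -3/2, 4, 199/60, 23/35, -1483/3360, …
ICs: h(0) = 0, h′(0) = 0, h′′(0) = -12.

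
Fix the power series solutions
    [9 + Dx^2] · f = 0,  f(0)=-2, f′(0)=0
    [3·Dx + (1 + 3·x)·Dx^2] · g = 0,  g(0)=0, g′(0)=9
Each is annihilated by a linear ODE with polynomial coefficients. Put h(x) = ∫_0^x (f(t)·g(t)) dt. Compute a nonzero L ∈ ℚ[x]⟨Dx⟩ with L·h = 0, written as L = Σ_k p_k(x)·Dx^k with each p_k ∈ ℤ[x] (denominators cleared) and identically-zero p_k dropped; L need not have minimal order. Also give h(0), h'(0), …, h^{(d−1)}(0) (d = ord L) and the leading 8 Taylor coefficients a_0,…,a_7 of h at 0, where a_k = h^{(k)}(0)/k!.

L = (-81 + 486·x + 4617·x^2 + 11664·x^3 + 8748·x^4)·Dx + (36 + 540·x + 1944·x^2 + 1944·x^3)·Dx^2 + (180·x + 1134·x^2 + 2592·x^3 + 1944·x^4)·Dx^3 + (4 + 60·x + 216·x^2 + 216·x^3)·Dx^4 + (1 + 14·x + 69·x^2 + 144·x^3 + 108·x^4)·Dx^5  (order 5).
h: a_k = 0, 0, -9, 9, 27/4, 0, -729/40, 2187/56, …
ICs: h(0) = 0, h′(0) = 0, h′′(0) = -18, h′′′(0) = 54, h′′′′(0) = 162.

f: a_k = -2, 0, 9, 0, -27/4, 0, 81/40, 0, …
g: a_k = 0, 9, -27/2, 27, -243/4, 729/5, -729/2, 6561/7, …
h₀=f·g: eliminate ⇒ L₀, order ≤ 2·2.
h=∫₀ˣh₀: take L = L₀·Dx.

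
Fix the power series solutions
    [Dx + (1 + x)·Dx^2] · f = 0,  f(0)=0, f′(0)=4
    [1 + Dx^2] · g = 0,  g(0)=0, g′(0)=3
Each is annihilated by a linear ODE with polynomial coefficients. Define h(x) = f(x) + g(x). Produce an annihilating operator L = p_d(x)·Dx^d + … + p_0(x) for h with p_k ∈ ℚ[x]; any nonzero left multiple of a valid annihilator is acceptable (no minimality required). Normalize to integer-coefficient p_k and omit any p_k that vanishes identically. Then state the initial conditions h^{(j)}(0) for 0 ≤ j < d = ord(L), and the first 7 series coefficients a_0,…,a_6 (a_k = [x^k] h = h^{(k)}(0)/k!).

L = (7 + 2·x + x^2)·Dx + (3 + 5·x + 3·x^2 + x^3)·Dx^2 + (7 + 2·x + x^2)·Dx^3 + (3 + 5·x + 3·x^2 + x^3)·Dx^4  (order 4).
h: a_k = 0, 7, -2, 5/6, -1, 33/40, -2/3, …
ICs: h(0) = 0, h′(0) = 7, h′′(0) = -4, h′′′(0) = 5.

f: a_k = 0, 4, -2, 4/3, -1, 4/5, -2/3, …
g: a_k = 0, 3, 0, -1/2, 0, 1/40, 0, …
h₀=f+g: left-lcm gives L₀, ord ≤ 4.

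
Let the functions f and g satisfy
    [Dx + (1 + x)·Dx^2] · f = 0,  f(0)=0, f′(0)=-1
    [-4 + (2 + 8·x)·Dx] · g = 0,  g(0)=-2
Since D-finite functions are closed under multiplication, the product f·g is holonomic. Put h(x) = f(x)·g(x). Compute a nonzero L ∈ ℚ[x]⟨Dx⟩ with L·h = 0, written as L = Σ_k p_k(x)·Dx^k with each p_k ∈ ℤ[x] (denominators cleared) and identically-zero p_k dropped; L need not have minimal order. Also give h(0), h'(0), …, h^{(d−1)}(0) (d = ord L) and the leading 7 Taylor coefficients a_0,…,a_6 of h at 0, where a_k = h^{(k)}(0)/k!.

L = (10 + 4·x) + (-3 - 12·x)·Dx + (1 + 9·x + 24·x^2 + 16·x^3)·Dx^2  (order 2).
h: a_k = 0, 2, 3, -16/3, 65/6, -389/15, 1052/15, …
ICs: h(0) = 0, h′(0) = 2.

f: a_k = 0, -1, 1/2, -1/3, 1/4, -1/5, 1/6, …
g: a_k = -2, -4, 4, -8, 20, -56, 168, …
f·g: L₀ = L_f ⊗_s L_g, ord ≤ 2·1.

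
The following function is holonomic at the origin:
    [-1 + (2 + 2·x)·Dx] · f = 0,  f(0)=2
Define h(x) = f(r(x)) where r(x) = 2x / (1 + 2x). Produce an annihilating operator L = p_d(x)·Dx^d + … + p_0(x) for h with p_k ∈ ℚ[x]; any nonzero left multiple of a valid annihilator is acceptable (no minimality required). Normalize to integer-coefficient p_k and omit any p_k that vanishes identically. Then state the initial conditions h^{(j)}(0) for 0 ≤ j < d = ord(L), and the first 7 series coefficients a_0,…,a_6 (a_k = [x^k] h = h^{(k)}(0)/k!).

f: a_k = 2, 1, -1/4, 1/8, -5/64, 7/128, -21/512, …
f∘r: x↦r, Dx↦Dx/r' in L_f ⇒ L₀.
L = -1 + (1 + 6·x + 8·x^2)·Dx  (order 1).
h: a_k = 2, 2, -5, 13, -141/4, 399/4, -2353/8, …
ICs: h(0) = 2.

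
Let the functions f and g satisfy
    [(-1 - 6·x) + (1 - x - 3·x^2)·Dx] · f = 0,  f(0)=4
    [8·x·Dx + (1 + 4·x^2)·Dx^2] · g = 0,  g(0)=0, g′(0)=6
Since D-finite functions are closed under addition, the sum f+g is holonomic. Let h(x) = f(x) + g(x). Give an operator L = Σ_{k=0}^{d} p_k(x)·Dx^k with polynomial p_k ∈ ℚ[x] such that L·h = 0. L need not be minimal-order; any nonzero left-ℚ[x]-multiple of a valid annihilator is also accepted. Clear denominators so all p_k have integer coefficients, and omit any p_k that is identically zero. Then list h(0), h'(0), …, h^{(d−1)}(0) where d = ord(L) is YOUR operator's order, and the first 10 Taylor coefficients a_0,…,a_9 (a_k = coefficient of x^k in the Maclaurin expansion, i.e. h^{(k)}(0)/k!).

L = (-32 + 128·x + 1488·x^2 + 2880·x^3 + 8424·x^4 + 2592·x^6)·Dx + (25 + 160·x + 214·x^2 + 1188·x^3 + 2628·x^4 + 6264·x^5 + 432·x^6 + 2592·x^7)·Dx^2 + (-4 - 9·x - 54·x^2 + 66·x^3 + x^4 + 444·x^5 + 720·x^6 + 144·x^7 + 432·x^8)·Dx^3  (order 3).
h: a_k = 4, 10, 16, 20, 76, 896/5, 388, 5692/7, 2032, 14420/3, …
ICs: h(0) = 4, h′(0) = 10, h′′(0) = 32.

f: a_k = 4, 4, 16, 28, 76, 160, 388, 868, 2032, 4636, …
g: a_k = 0, 6, 0, -8, 0, 96/5, 0, -384/7, 0, 512/3, …
f+g: L₀ = lclm(L_f,L_g), ord ≤ 1+2.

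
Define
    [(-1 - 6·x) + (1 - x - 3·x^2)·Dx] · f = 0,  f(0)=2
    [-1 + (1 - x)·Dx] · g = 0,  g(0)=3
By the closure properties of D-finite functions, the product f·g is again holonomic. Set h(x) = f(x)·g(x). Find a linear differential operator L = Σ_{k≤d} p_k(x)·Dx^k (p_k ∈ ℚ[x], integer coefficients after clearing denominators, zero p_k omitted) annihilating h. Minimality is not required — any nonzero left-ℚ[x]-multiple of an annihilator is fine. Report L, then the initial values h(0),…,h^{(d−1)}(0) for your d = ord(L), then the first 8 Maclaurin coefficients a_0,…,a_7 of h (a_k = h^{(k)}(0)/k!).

f: a_k = 2, 2, 8, 14, 38, 80, 194, 434, …
g: a_k = 3, 3, 3, 3, 3, 3, 3, 3, …
L₀ := L_f ⊗_s L_g (sym. prod.), ord ≤ 1.
L = (-2 - 4·x + 9·x^2) + (1 - 2·x - 2·x^2 + 3·x^3)·Dx  (order 1).
h: a_k = 6, 12, 36, 78, 192, 432, 1014, 2316, …
ICs: h(0) = 6.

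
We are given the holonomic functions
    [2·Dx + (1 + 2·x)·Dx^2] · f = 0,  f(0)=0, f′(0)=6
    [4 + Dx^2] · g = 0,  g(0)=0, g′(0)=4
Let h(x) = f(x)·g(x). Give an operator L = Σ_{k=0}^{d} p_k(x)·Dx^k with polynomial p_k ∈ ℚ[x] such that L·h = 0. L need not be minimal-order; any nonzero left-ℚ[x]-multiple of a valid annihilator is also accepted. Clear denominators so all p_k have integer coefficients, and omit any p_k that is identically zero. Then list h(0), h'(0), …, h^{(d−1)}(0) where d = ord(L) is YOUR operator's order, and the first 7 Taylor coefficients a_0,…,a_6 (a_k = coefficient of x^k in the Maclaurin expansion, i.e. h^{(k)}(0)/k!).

L = (-48 + 192·x + 1216·x^2 + 2048·x^3 + 1024·x^4) + (32 + 320·x + 768·x^2 + 512·x^3)·Dx + (160·x + 672·x^2 + 1024·x^3 + 512·x^4)·Dx^2 + (8 + 80·x + 192·x^2 + 128·x^3)·Dx^3 + (3 + 28·x + 92·x^2 + 128·x^3 + 64·x^4)·Dx^4  (order 4).
h: a_k = 0, 0, 24, -24, 16, -32, 176/3, …
ICs: h(0) = 0, h′(0) = 0, h′′(0) = 48, h′′′(0) = -144.

f: a_k = 0, 6, -6, 8, -12, 96/5, -32, …
g: a_k = 0, 4, 0, -8/3, 0, 8/15, 0, …
Product ⇒ symmetric product L₀, ord ≤ 4.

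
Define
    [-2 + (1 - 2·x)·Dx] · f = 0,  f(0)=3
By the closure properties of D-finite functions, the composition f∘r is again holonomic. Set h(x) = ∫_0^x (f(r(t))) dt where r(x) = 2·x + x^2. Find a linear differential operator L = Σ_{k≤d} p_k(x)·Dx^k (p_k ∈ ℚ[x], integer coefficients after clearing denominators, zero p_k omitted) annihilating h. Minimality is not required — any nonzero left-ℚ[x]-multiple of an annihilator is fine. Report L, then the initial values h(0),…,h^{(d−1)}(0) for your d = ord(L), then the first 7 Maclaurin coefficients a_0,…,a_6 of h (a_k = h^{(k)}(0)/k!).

f: a_k = 3, 6, 12, 24, 48, 96, 192, …
L₀ from L_f via x↦r, Dx↦r'^{-1}Dx.
h=∫₀ˣh₀: take L = L₀·Dx.
L = (4 + 4·x)·Dx + (-1 + 4·x + 2·x^2)·Dx^2  (order 2).
h: a_k = 0, 3, 6, 18, 60, 1068/5, 792, …
ICs: h(0) = 0, h′(0) = 3.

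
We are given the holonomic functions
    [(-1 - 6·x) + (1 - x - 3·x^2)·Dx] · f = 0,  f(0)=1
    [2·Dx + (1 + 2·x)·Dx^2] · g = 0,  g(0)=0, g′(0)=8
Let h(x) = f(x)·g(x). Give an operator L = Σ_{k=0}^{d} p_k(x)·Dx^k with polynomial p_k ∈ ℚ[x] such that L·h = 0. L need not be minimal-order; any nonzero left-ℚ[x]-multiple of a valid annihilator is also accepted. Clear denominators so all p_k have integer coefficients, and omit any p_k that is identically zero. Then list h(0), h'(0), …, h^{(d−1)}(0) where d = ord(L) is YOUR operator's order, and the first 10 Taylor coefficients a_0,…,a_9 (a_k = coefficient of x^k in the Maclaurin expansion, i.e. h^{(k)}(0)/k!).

f: a_k = 1, 1, 4, 7, 19, 40, 97, 217, 508, 1159, …
g: a_k = 0, 8, -8, 32/3, -16, 128/5, -128/3, 512/7, -128, 2048/9, …
Sym-product of L_f,L_g gives L₀ (≤ ord 2).
L = (8 + 24·x) + (18·x + 30·x^2)·Dx + (-1 - x + 5·x^2 + 6·x^3)·Dx^2  (order 2).
h: a_k = 0, 8, 0, 104/3, 56/3, 2224/15, 808/5, 23784/35, 36272/35, 1040296/315, …
ICs: h(0) = 0, h′(0) = 8.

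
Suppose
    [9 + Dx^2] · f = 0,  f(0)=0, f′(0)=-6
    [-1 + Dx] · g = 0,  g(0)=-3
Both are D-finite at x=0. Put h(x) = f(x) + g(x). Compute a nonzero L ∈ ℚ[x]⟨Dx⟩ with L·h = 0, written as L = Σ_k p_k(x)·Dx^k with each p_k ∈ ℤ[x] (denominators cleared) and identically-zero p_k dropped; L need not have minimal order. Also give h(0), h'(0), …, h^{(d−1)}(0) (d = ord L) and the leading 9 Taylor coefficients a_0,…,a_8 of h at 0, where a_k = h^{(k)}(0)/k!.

L = -9 + 9·Dx - Dx^2 + Dx^3  (order 3).
h: a_k = -3, -9, -3/2, 17/2, -1/8, -163/40, -1/240, 1457/1680, -1/13440, …
ICs: h(0) = -3, h′(0) = -9, h′′(0) = -3.

f: a_k = 0, -6, 0, 9, 0, -81/20, 0, 243/280, 0, …
g: a_k = -3, -3, -3/2, -1/2, -1/8, -1/40, -1/240, -1/1680, -1/13440, …
Weyl lclm of L_f,L_g ⇒ L₀ (ord ≤ 3).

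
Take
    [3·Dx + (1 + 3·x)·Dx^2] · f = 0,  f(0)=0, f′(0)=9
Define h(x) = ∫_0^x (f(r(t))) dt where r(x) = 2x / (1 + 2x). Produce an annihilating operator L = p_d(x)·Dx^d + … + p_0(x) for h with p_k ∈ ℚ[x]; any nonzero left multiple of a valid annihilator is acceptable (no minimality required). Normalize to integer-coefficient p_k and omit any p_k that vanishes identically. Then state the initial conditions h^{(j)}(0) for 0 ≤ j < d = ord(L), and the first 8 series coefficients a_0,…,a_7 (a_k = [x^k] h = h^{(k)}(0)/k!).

f: a_k = 0, 9, -27/2, 27, -243/4, 729/5, -729/2, 6561/7, …
Change of var in L_f (x↦r) gives L₀.
h=∫h₀ ⇒ L = L₀·Dx.
L = (10 + 32·x)·Dx^2 + (1 + 10·x + 16·x^2)·Dx^3  (order 3).
h: a_k = 0, 0, 9, -30, 126, -612, 16368/5, -18720, …
ICs: h(0) = 0, h′(0) = 0, h′′(0) = 18.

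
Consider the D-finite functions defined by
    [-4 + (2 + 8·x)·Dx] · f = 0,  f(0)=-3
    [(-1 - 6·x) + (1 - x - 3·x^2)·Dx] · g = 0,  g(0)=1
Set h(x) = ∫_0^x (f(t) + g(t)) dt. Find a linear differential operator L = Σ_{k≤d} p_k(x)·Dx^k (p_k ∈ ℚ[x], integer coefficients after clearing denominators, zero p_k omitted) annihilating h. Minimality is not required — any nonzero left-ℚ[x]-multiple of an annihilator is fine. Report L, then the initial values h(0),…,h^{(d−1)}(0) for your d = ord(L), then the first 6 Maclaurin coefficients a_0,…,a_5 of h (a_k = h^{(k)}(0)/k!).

L = (20 + 120·x + 216·x^2 + 360·x^3)·Dx + (-12 - 74·x - 306·x^2 - 744·x^3 - 900·x^4)·Dx^2 + (-1 + 9·x + 73·x^2 + 18·x^3 - 354·x^4 - 360·x^5)·Dx^3  (order 3).
h: a_k = 0, -2, -5/2, 10/3, -5/4, 49/5, …
ICs: h(0) = 0, h′(0) = -2, h′′(0) = -5.

f: a_k = -3, -6, 6, -12, 30, -84, …
g: a_k = 1, 1, 4, 7, 19, 40, …
h₀=f+g: left-lcm gives L₀, ord ≤ 2.
∫: right-multiply L₀ by Dx.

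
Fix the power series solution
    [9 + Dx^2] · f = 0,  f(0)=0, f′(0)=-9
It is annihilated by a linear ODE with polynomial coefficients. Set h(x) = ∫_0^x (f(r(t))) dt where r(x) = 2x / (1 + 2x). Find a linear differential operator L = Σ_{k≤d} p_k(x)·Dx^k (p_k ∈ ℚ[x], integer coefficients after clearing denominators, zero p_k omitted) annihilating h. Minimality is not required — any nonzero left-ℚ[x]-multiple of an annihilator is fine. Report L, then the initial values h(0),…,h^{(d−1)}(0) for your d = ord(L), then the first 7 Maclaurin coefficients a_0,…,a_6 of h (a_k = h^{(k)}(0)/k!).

f: a_k = 0, -9, 0, 27/2, 0, -243/40, 0, …
f∘r: x↦r, Dx↦Dx/r' in L_f ⇒ L₀.
Integrate: L := L₀·Dx.
L = 36·Dx + (4 + 24·x + 48·x^2 + 32·x^3)·Dx^2 + (1 + 8·x + 24·x^2 + 32·x^3 + 16·x^4)·Dx^3  (order 3).
h: a_k = 0, 0, -9, 12, 9, -504/5, 1758/5, …
ICs: h(0) = 0, h′(0) = 0, h′′(0) = -18.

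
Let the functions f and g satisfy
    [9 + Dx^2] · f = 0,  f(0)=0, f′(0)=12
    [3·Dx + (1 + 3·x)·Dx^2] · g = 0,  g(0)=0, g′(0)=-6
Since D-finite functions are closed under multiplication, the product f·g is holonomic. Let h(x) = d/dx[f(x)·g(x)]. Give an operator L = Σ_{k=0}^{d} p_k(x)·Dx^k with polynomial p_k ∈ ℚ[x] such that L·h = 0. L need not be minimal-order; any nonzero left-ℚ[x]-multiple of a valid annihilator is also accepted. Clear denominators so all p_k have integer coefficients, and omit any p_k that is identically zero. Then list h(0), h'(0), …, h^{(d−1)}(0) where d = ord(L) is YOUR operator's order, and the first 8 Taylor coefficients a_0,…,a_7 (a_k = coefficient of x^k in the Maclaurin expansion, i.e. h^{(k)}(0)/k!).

f: a_k = 0, 12, 0, -18, 0, 81/10, 0, -243/140, …
g: a_k = 0, -6, 9, -18, 81/2, -486/5, 243, -4374/7, …
f·g: L₀ = L_f ⊗_s L_g, ord ≤ 2·2.
h₀' ⇒ L via d/dx closure of L₀.
L = (-675 - 3564·x - 10206·x^2 + 8748·x^3 + 94041·x^4 + 157464·x^5 + 78732·x^6) + (-216 - 864·x + 1620·x^2 + 14580·x^3 + 29160·x^4 + 17496·x^5)·Dx + (-84 - 396·x - 378·x^2 + 5832·x^3 + 23814·x^4 + 34992·x^5 + 17496·x^6)·Dx^2 + (-24 - 96·x + 180·x^2 + 1620·x^3 + 3240·x^4 + 1944·x^5)·Dx^3 + (-1 + 84·x^2 + 540·x^3 + 1485·x^4 + 1944·x^5 + 972·x^6)·Dx^4  (order 4).
h: a_k = 0, -144, 324, -432, 1620, -5346, 158193/10, -329508/7, …
ICs: h(0) = 0, h′(0) = -144, h′′(0) = 648, h′′′(0) = -2592.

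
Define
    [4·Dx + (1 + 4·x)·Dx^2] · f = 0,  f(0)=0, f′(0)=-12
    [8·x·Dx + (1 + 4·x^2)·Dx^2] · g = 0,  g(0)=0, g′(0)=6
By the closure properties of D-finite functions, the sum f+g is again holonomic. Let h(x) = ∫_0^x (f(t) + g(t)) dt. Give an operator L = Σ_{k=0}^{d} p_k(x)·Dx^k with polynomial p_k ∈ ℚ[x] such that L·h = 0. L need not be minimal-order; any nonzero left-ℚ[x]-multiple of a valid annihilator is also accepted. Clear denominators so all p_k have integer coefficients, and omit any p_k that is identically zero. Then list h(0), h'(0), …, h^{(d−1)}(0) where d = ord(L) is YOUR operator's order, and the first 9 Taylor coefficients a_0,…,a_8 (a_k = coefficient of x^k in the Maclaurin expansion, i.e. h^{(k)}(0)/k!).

L = (-8 - 96·x + 96·x^2 + 128·x^3)·Dx^2 + (-10 - 16·x - 72·x^2 + 192·x^3 + 256·x^4)·Dx^3 + (-1 - 2·x + 8·x^2 + 8·x^3 + 48·x^4 + 64·x^5)·Dx^4  (order 4).
h: a_k = 0, 0, -3, 8, -18, 192/5, -496/5, 2048/7, -6192/7, …
ICs: h(0) = 0, h′(0) = 0, h′′(0) = -6, h′′′(0) = 48.

f: a_k = 0, -12, 24, -64, 192, -3072/5, 2048, -49152/7, 24576, …
g: a_k = 0, 6, 0, -8, 0, 96/5, 0, -384/7, 0, …
f+g: L₀ = lclm(L_f,L_g), ord ≤ 2+2.
∫: right-multiply L₀ by Dx.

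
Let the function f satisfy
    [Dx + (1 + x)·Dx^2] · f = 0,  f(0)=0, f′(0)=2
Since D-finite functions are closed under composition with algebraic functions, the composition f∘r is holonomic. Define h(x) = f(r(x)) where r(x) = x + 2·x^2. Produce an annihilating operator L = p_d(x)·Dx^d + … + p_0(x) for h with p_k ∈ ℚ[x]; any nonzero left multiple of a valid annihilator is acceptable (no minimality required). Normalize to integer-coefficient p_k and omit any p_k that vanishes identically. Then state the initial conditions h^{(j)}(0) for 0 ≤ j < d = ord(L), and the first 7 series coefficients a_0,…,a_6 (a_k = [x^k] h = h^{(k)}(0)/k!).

f: a_k = 0, 2, -1, 2/3, -1/2, 2/5, -1/3, …
f∘r: x↦r, Dx↦Dx/r' in L_f ⇒ L₀.
L = (-3 + 4·x + 8·x^2)·Dx + (1 + 5·x + 6·x^2 + 8·x^3)·Dx^2  (order 2).
h: a_k = 0, 2, 3, -10/3, -1/2, 22/5, -3, …
ICs: h(0) = 0, h′(0) = 2.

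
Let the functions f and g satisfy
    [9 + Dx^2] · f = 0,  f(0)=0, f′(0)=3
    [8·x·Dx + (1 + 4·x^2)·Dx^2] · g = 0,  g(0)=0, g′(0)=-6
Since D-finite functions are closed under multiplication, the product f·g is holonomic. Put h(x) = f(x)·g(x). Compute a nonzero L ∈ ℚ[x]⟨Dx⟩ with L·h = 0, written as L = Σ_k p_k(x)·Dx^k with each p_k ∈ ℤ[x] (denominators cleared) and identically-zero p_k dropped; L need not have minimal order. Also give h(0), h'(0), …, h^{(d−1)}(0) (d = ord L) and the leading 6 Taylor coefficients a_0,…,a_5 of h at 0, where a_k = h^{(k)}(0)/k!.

f: a_k = 0, 3, 0, -9/2, 0, 81/40, …
g: a_k = 0, -6, 0, 8, 0, -96/5, …
L₀ := L_f ⊗_s L_g (sym. prod.), ord ≤ 4.
L = (2925 + 31536·x^2 + 95904·x^4 + 186624·x^6 + 186624·x^8) + (2448·x + 20160·x^3 + 62208·x^5 + 82944·x^7)·Dx + (442 + 5088·x^2 + 19008·x^4 + 41472·x^6 + 41472·x^8)·Dx^2 + (272·x + 2240·x^3 + 6912·x^5 + 9216·x^7)·Dx^3 + (13 + 176·x^2 + 928·x^4 + 2304·x^6 + 2304·x^8)·Dx^4  (order 4).
h: a_k = 0, 0, -18, 0, 51, 0, …
ICs: h(0) = 0, h′(0) = 0, h′′(0) = -36, h′′′(0) = 0.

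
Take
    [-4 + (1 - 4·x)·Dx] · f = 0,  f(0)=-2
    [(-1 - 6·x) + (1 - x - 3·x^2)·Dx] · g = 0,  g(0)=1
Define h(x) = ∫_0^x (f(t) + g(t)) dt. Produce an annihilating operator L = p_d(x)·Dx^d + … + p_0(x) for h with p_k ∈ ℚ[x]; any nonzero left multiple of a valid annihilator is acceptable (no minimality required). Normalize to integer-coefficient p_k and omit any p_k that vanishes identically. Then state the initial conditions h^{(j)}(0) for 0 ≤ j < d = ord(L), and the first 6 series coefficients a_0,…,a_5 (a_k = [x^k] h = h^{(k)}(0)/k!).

f: a_k = -2, -8, -32, -128, -512, -2048, …
g: a_k = 1, 1, 4, 7, 19, 40, …
h₀=f+g: left-lcm gives L₀, ord ≤ 2.
∫: right-multiply L₀ by Dx.
L = (-72·x + 72·x^2 - 96·x^3)·Dx + (8 - 6·x - 66·x^2 + 112·x^3 - 192·x^4)·Dx^2 + (-1 + 7·x - 15·x^2 + 10·x^3 + 20·x^4 - 48·x^5)·Dx^3  (order 3).
h: a_k = 0, -1, -7/2, -28/3, -121/4, -493/5, …
ICs: h(0) = 0, h′(0) = -1, h′′(0) = -7.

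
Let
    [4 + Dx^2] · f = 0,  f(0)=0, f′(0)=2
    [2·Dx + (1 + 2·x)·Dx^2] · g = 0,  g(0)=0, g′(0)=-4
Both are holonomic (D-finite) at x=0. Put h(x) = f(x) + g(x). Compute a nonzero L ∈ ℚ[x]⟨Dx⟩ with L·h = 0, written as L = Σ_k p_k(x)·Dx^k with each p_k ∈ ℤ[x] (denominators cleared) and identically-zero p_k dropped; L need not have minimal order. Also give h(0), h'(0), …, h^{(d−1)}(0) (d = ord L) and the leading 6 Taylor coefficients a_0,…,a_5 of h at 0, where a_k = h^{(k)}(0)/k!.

f: a_k = 0, 2, 0, -4/3, 0, 4/15, …
g: a_k = 0, -4, 4, -16/3, 8, -64/5, …
Sum ⇒ L₀ = lclm(L_f,L_g) in ℚ(x)⟨Dx⟩.
L = (56 + 32·x + 32·x^2)·Dx + (12 + 40·x + 48·x^2 + 32·x^3)·Dx^2 + (14 + 8·x + 8·x^2)·Dx^3 + (3 + 10·x + 12·x^2 + 8·x^3)·Dx^4  (order 4).
h: a_k = 0, -2, 4, -20/3, 8, -188/15, …
ICs: h(0) = 0, h′(0) = -2, h′′(0) = 8, h′′′(0) = -40.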